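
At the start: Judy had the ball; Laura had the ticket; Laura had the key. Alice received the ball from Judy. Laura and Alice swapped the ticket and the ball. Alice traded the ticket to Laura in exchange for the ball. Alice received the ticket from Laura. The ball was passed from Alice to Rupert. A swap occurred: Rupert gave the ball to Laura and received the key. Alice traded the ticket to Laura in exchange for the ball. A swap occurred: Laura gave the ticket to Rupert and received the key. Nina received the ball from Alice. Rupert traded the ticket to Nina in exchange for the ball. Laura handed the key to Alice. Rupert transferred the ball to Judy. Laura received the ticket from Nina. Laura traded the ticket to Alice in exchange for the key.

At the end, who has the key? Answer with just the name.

Tracking all object holders:
Start: ball:Judy, ticket:Laura, key:Laura
Event 1 (give ball: Judy -> Alice). State: ball:Alice, ticket:Laura, key:Laura
Event 2 (swap ticket<->ball: now ticket:Alice, ball:Laura). State: ball:Laura, ticket:Alice, key:Laura
Event 3 (swap ticket<->ball: now ticket:Laura, ball:Alice). State: ball:Alice, ticket:Laura, key:Laura
Event 4 (give ticket: Laura -> Alice). State: ball:Alice, ticket:Alice, key:Laura
Event 5 (give ball: Alice -> Rupert). State: ball:Rupert, ticket:Alice, key:Laura
Event 6 (swap ball<->key: now ball:Laura, key:Rupert). State: ball:Laura, ticket:Alice, key:Rupert
Event 7 (swap ticket<->ball: now ticket:Laura, ball:Alice). State: ball:Alice, ticket:Laura, key:Rupert
Event 8 (swap ticket<->key: now ticket:Rupert, key:Laura). State: ball:Alice, ticket:Rupert, key:Laura
Event 9 (give ball: Alice -> Nina). State: ball:Nina, ticket:Rupert, key:Laura
Event 10 (swap ticket<->ball: now ticket:Nina, ball:Rupert). State: ball:Rupert, ticket:Nina, key:Laura
Event 11 (give key: Laura -> Alice). State: ball:Rupert, ticket:Nina, key:Alice
Event 12 (give ball: Rupert -> Judy). State: ball:Judy, ticket:Nina, key:Alice
Event 13 (give ticket: Nina -> Laura). State: ball:Judy, ticket:Laura, key:Alice
Event 14 (swap ticket<->key: now ticket:Alice, key:Laura). State: ball:Judy, ticket:Alice, key:Laura

Final state: ball:Judy, ticket:Alice, key:Laura
The key is held by Laura.

Answer: Laura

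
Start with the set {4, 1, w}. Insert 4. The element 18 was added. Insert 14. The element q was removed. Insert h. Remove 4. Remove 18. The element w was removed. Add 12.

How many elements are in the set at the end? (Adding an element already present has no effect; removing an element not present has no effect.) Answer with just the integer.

Tracking the set through each operation:
Start: {1, 4, w}
Event 1 (add 4): already present, no change. Set: {1, 4, w}
Event 2 (add 18): added. Set: {1, 18, 4, w}
Event 3 (add 14): added. Set: {1, 14, 18, 4, w}
Event 4 (remove q): not present, no change. Set: {1, 14, 18, 4, w}
Event 5 (add h): added. Set: {1, 14, 18, 4, h, w}
Event 6 (remove 4): removed. Set: {1, 14, 18, h, w}
Event 7 (remove 18): removed. Set: {1, 14, h, w}
Event 8 (remove w): removed. Set: {1, 14, h}
Event 9 (add 12): added. Set: {1, 12, 14, h}

Final set: {1, 12, 14, h} (size 4)

Answer: 4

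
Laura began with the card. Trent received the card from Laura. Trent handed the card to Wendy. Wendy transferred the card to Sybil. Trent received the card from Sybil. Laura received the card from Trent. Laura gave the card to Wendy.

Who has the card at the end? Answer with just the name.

Tracking the card through each event:
Start: Laura has the card.
After event 1: Trent has the card.
After event 2: Wendy has the card.
After event 3: Sybil has the card.
After event 4: Trent has the card.
After event 5: Laura has the card.
After event 6: Wendy has the card.

Answer: Wendy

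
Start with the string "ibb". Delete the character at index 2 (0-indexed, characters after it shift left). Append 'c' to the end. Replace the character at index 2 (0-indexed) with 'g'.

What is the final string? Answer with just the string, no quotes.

Applying each edit step by step:
Start: "ibb"
Op 1 (delete idx 2 = 'b'): "ibb" -> "ib"
Op 2 (append 'c'): "ib" -> "ibc"
Op 3 (replace idx 2: 'c' -> 'g'): "ibc" -> "ibg"

Answer: ibg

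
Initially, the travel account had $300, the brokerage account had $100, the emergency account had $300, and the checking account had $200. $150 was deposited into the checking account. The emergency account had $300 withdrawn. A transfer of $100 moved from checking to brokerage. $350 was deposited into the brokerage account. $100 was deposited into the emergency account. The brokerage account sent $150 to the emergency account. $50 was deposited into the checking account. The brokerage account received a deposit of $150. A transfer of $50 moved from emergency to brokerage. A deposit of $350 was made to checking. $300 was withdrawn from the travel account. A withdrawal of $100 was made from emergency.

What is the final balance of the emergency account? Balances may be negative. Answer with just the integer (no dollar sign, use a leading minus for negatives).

Tracking account balances step by step:
Start: travel=300, brokerage=100, emergency=300, checking=200
Event 1 (deposit 150 to checking): checking: 200 + 150 = 350. Balances: travel=300, brokerage=100, emergency=300, checking=350
Event 2 (withdraw 300 from emergency): emergency: 300 - 300 = 0. Balances: travel=300, brokerage=100, emergency=0, checking=350
Event 3 (transfer 100 checking -> brokerage): checking: 350 - 100 = 250, brokerage: 100 + 100 = 200. Balances: travel=300, brokerage=200, emergency=0, checking=250
Event 4 (deposit 350 to brokerage): brokerage: 200 + 350 = 550. Balances: travel=300, brokerage=550, emergency=0, checking=250
Event 5 (deposit 100 to emergency): emergency: 0 + 100 = 100. Balances: travel=300, brokerage=550, emergency=100, checking=250
Event 6 (transfer 150 brokerage -> emergency): brokerage: 550 - 150 = 400, emergency: 100 + 150 = 250. Balances: travel=300, brokerage=400, emergency=250, checking=250
Event 7 (deposit 50 to checking): checking: 250 + 50 = 300. Balances: travel=300, brokerage=400, emergency=250, checking=300
Event 8 (deposit 150 to brokerage): brokerage: 400 + 150 = 550. Balances: travel=300, brokerage=550, emergency=250, checking=300
Event 9 (transfer 50 emergency -> brokerage): emergency: 250 - 50 = 200, brokerage: 550 + 50 = 600. Balances: travel=300, brokerage=600, emergency=200, checking=300
Event 10 (deposit 350 to checking): checking: 300 + 350 = 650. Balances: travel=300, brokerage=600, emergency=200, checking=650
Event 11 (withdraw 300 from travel): travel: 300 - 300 = 0. Balances: travel=0, brokerage=600, emergency=200, checking=650
Event 12 (withdraw 100 from emergency): emergency: 200 - 100 = 100. Balances: travel=0, brokerage=600, emergency=100, checking=650

Final balance of emergency: 100

Answer: 100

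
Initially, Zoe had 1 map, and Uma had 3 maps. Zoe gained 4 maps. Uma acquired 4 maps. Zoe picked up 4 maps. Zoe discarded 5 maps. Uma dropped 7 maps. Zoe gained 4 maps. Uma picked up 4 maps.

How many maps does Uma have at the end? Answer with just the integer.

Answer: 4

Derivation:
Tracking counts step by step:
Start: Zoe=1, Uma=3
Event 1 (Zoe +4): Zoe: 1 -> 5. State: Zoe=5, Uma=3
Event 2 (Uma +4): Uma: 3 -> 7. State: Zoe=5, Uma=7
Event 3 (Zoe +4): Zoe: 5 -> 9. State: Zoe=9, Uma=7
Event 4 (Zoe -5): Zoe: 9 -> 4. State: Zoe=4, Uma=7
Event 5 (Uma -7): Uma: 7 -> 0. State: Zoe=4, Uma=0
Event 6 (Zoe +4): Zoe: 4 -> 8. State: Zoe=8, Uma=0
Event 7 (Uma +4): Uma: 0 -> 4. State: Zoe=8, Uma=4

Uma's final count: 4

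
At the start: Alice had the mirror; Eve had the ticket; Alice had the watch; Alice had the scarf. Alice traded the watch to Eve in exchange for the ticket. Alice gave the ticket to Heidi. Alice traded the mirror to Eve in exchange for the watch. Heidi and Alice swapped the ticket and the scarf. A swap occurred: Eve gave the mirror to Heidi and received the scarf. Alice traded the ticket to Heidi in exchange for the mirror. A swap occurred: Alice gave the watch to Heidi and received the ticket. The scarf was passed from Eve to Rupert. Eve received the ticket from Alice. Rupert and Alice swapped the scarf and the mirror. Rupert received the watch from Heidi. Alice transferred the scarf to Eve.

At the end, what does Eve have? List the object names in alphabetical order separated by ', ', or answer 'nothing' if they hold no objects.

Answer: scarf, ticket

Derivation:
Tracking all object holders:
Start: mirror:Alice, ticket:Eve, watch:Alice, scarf:Alice
Event 1 (swap watch<->ticket: now watch:Eve, ticket:Alice). State: mirror:Alice, ticket:Alice, watch:Eve, scarf:Alice
Event 2 (give ticket: Alice -> Heidi). State: mirror:Alice, ticket:Heidi, watch:Eve, scarf:Alice
Event 3 (swap mirror<->watch: now mirror:Eve, watch:Alice). State: mirror:Eve, ticket:Heidi, watch:Alice, scarf:Alice
Event 4 (swap ticket<->scarf: now ticket:Alice, scarf:Heidi). State: mirror:Eve, ticket:Alice, watch:Alice, scarf:Heidi
Event 5 (swap mirror<->scarf: now mirror:Heidi, scarf:Eve). State: mirror:Heidi, ticket:Alice, watch:Alice, scarf:Eve
Event 6 (swap ticket<->mirror: now ticket:Heidi, mirror:Alice). State: mirror:Alice, ticket:Heidi, watch:Alice, scarf:Eve
Event 7 (swap watch<->ticket: now watch:Heidi, ticket:Alice). State: mirror:Alice, ticket:Alice, watch:Heidi, scarf:Eve
Event 8 (give scarf: Eve -> Rupert). State: mirror:Alice, ticket:Alice, watch:Heidi, scarf:Rupert
Event 9 (give ticket: Alice -> Eve). State: mirror:Alice, ticket:Eve, watch:Heidi, scarf:Rupert
Event 10 (swap scarf<->mirror: now scarf:Alice, mirror:Rupert). State: mirror:Rupert, ticket:Eve, watch:Heidi, scarf:Alice
Event 11 (give watch: Heidi -> Rupert). State: mirror:Rupert, ticket:Eve, watch:Rupert, scarf:Alice
Event 12 (give scarf: Alice -> Eve). State: mirror:Rupert, ticket:Eve, watch:Rupert, scarf:Eve

Final state: mirror:Rupert, ticket:Eve, watch:Rupert, scarf:Eve
Eve holds: scarf, ticket.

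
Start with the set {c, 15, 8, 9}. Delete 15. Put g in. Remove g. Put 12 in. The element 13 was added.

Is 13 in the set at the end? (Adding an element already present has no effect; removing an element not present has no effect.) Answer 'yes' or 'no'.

Answer: yes

Derivation:
Tracking the set through each operation:
Start: {15, 8, 9, c}
Event 1 (remove 15): removed. Set: {8, 9, c}
Event 2 (add g): added. Set: {8, 9, c, g}
Event 3 (remove g): removed. Set: {8, 9, c}
Event 4 (add 12): added. Set: {12, 8, 9, c}
Event 5 (add 13): added. Set: {12, 13, 8, 9, c}

Final set: {12, 13, 8, 9, c} (size 5)
13 is in the final set.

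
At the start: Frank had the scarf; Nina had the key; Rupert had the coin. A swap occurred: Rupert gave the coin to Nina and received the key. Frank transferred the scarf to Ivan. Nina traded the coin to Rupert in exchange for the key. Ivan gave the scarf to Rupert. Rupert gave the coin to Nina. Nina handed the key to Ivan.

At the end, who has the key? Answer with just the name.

Answer: Ivan

Derivation:
Tracking all object holders:
Start: scarf:Frank, key:Nina, coin:Rupert
Event 1 (swap coin<->key: now coin:Nina, key:Rupert). State: scarf:Frank, key:Rupert, coin:Nina
Event 2 (give scarf: Frank -> Ivan). State: scarf:Ivan, key:Rupert, coin:Nina
Event 3 (swap coin<->key: now coin:Rupert, key:Nina). State: scarf:Ivan, key:Nina, coin:Rupert
Event 4 (give scarf: Ivan -> Rupert). State: scarf:Rupert, key:Nina, coin:Rupert
Event 5 (give coin: Rupert -> Nina). State: scarf:Rupert, key:Nina, coin:Nina
Event 6 (give key: Nina -> Ivan). State: scarf:Rupert, key:Ivan, coin:Nina

Final state: scarf:Rupert, key:Ivan, coin:Nina
The key is held by Ivan.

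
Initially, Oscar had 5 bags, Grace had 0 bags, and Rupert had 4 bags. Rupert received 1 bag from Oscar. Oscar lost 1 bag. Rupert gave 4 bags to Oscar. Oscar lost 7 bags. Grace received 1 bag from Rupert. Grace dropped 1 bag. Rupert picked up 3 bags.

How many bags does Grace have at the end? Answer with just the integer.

Answer: 0

Derivation:
Tracking counts step by step:
Start: Oscar=5, Grace=0, Rupert=4
Event 1 (Oscar -> Rupert, 1): Oscar: 5 -> 4, Rupert: 4 -> 5. State: Oscar=4, Grace=0, Rupert=5
Event 2 (Oscar -1): Oscar: 4 -> 3. State: Oscar=3, Grace=0, Rupert=5
Event 3 (Rupert -> Oscar, 4): Rupert: 5 -> 1, Oscar: 3 -> 7. State: Oscar=7, Grace=0, Rupert=1
Event 4 (Oscar -7): Oscar: 7 -> 0. State: Oscar=0, Grace=0, Rupert=1
Event 5 (Rupert -> Grace, 1): Rupert: 1 -> 0, Grace: 0 -> 1. State: Oscar=0, Grace=1, Rupert=0
Event 6 (Grace -1): Grace: 1 -> 0. State: Oscar=0, Grace=0, Rupert=0
Event 7 (Rupert +3): Rupert: 0 -> 3. State: Oscar=0, Grace=0, Rupert=3

Grace's final count: 0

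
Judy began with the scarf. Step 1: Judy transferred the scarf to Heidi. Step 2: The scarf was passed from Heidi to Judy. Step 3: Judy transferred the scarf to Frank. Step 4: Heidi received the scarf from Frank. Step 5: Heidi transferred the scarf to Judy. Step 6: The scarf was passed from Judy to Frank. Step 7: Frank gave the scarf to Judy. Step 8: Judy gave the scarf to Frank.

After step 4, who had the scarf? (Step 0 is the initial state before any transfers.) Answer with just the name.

Answer: Heidi

Derivation:
Tracking the scarf holder through step 4:
After step 0 (start): Judy
After step 1: Heidi
After step 2: Judy
After step 3: Frank
After step 4: Heidi

At step 4, the holder is Heidi.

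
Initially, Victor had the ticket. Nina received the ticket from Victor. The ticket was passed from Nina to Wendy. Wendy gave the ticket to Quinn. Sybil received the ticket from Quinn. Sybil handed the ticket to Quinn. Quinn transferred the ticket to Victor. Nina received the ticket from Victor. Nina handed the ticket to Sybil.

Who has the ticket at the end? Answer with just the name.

Answer: Sybil

Derivation:
Tracking the ticket through each event:
Start: Victor has the ticket.
After event 1: Nina has the ticket.
After event 2: Wendy has the ticket.
After event 3: Quinn has the ticket.
After event 4: Sybil has the ticket.
After event 5: Quinn has the ticket.
After event 6: Victor has the ticket.
After event 7: Nina has the ticket.
After event 8: Sybil has the ticket.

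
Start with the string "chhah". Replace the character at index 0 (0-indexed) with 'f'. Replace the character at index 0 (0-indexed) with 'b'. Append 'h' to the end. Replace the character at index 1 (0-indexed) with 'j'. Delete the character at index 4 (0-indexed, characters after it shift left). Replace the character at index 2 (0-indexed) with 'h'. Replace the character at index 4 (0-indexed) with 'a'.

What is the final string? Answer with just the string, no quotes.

Answer: bjhaa

Derivation:
Applying each edit step by step:
Start: "chhah"
Op 1 (replace idx 0: 'c' -> 'f'): "chhah" -> "fhhah"
Op 2 (replace idx 0: 'f' -> 'b'): "fhhah" -> "bhhah"
Op 3 (append 'h'): "bhhah" -> "bhhahh"
Op 4 (replace idx 1: 'h' -> 'j'): "bhhahh" -> "bjhahh"
Op 5 (delete idx 4 = 'h'): "bjhahh" -> "bjhah"
Op 6 (replace idx 2: 'h' -> 'h'): "bjhah" -> "bjhah"
Op 7 (replace idx 4: 'h' -> 'a'): "bjhah" -> "bjhaa"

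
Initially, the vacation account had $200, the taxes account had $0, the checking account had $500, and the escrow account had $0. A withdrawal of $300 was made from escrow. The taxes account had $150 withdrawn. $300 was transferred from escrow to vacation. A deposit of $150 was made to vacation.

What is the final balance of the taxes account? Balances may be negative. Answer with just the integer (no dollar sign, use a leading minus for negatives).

Answer: -150

Derivation:
Tracking account balances step by step:
Start: vacation=200, taxes=0, checking=500, escrow=0
Event 1 (withdraw 300 from escrow): escrow: 0 - 300 = -300. Balances: vacation=200, taxes=0, checking=500, escrow=-300
Event 2 (withdraw 150 from taxes): taxes: 0 - 150 = -150. Balances: vacation=200, taxes=-150, checking=500, escrow=-300
Event 3 (transfer 300 escrow -> vacation): escrow: -300 - 300 = -600, vacation: 200 + 300 = 500. Balances: vacation=500, taxes=-150, checking=500, escrow=-600
Event 4 (deposit 150 to vacation): vacation: 500 + 150 = 650. Balances: vacation=650, taxes=-150, checking=500, escrow=-600

Final balance of taxes: -150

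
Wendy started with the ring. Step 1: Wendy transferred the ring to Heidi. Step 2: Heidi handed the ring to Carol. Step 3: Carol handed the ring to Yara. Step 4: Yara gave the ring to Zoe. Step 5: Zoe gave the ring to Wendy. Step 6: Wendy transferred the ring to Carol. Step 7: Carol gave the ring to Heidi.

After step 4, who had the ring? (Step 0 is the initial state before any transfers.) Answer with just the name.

Tracking the ring holder through step 4:
After step 0 (start): Wendy
After step 1: Heidi
After step 2: Carol
After step 3: Yara
After step 4: Zoe

At step 4, the holder is Zoe.

Answer: Zoe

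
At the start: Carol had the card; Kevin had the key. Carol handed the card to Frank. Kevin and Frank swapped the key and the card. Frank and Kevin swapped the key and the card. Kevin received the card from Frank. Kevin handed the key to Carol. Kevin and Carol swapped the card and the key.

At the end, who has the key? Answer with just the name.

Answer: Kevin

Derivation:
Tracking all object holders:
Start: card:Carol, key:Kevin
Event 1 (give card: Carol -> Frank). State: card:Frank, key:Kevin
Event 2 (swap key<->card: now key:Frank, card:Kevin). State: card:Kevin, key:Frank
Event 3 (swap key<->card: now key:Kevin, card:Frank). State: card:Frank, key:Kevin
Event 4 (give card: Frank -> Kevin). State: card:Kevin, key:Kevin
Event 5 (give key: Kevin -> Carol). State: card:Kevin, key:Carol
Event 6 (swap card<->key: now card:Carol, key:Kevin). State: card:Carol, key:Kevin

Final state: card:Carol, key:Kevin
The key is held by Kevin.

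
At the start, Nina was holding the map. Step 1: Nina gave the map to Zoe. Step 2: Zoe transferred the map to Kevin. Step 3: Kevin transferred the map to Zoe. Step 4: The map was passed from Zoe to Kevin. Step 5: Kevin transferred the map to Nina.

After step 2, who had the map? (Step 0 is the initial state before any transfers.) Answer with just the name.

Answer: Kevin

Derivation:
Tracking the map holder through step 2:
After step 0 (start): Nina
After step 1: Zoe
After step 2: Kevin

At step 2, the holder is Kevin.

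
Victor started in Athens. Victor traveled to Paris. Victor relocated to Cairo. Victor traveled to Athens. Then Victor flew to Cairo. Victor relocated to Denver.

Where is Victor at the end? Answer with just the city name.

Tracking Victor's location:
Start: Victor is in Athens.
After move 1: Athens -> Paris. Victor is in Paris.
After move 2: Paris -> Cairo. Victor is in Cairo.
After move 3: Cairo -> Athens. Victor is in Athens.
After move 4: Athens -> Cairo. Victor is in Cairo.
After move 5: Cairo -> Denver. Victor is in Denver.

Answer: Denver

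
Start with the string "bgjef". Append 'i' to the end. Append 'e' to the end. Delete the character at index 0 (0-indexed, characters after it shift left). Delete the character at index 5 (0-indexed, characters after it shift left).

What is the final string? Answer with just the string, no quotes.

Applying each edit step by step:
Start: "bgjef"
Op 1 (append 'i'): "bgjef" -> "bgjefi"
Op 2 (append 'e'): "bgjefi" -> "bgjefie"
Op 3 (delete idx 0 = 'b'): "bgjefie" -> "gjefie"
Op 4 (delete idx 5 = 'e'): "gjefie" -> "gjefi"

Answer: gjefi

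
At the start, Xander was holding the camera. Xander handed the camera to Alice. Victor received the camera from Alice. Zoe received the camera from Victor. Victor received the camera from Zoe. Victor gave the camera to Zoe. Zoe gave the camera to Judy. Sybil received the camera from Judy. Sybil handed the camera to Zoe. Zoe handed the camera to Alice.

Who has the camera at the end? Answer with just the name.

Tracking the camera through each event:
Start: Xander has the camera.
After event 1: Alice has the camera.
After event 2: Victor has the camera.
After event 3: Zoe has the camera.
After event 4: Victor has the camera.
After event 5: Zoe has the camera.
After event 6: Judy has the camera.
After event 7: Sybil has the camera.
After event 8: Zoe has the camera.
After event 9: Alice has the camera.

Answer: Alice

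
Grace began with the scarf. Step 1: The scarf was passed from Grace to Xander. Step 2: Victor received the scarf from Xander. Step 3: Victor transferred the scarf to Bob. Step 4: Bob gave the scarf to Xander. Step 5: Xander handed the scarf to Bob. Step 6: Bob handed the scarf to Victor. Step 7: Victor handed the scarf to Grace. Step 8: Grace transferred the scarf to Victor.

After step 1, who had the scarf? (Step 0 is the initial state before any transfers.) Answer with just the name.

Answer: Xander

Derivation:
Tracking the scarf holder through step 1:
After step 0 (start): Grace
After step 1: Xander

At step 1, the holder is Xander.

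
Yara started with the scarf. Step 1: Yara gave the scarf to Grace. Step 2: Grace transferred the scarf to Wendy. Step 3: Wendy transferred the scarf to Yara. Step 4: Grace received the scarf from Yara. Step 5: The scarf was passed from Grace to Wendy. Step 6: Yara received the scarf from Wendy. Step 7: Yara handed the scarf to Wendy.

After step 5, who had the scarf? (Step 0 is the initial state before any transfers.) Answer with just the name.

Tracking the scarf holder through step 5:
After step 0 (start): Yara
After step 1: Grace
After step 2: Wendy
After step 3: Yara
After step 4: Grace
After step 5: Wendy

At step 5, the holder is Wendy.

Answer: Wendy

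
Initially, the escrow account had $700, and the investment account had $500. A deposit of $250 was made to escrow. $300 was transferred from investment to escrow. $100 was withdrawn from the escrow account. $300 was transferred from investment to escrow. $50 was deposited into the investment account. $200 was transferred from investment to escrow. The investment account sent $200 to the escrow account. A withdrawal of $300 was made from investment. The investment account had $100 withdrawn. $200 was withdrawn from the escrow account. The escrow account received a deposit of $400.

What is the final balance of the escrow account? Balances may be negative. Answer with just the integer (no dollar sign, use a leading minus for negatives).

Tracking account balances step by step:
Start: escrow=700, investment=500
Event 1 (deposit 250 to escrow): escrow: 700 + 250 = 950. Balances: escrow=950, investment=500
Event 2 (transfer 300 investment -> escrow): investment: 500 - 300 = 200, escrow: 950 + 300 = 1250. Balances: escrow=1250, investment=200
Event 3 (withdraw 100 from escrow): escrow: 1250 - 100 = 1150. Balances: escrow=1150, investment=200
Event 4 (transfer 300 investment -> escrow): investment: 200 - 300 = -100, escrow: 1150 + 300 = 1450. Balances: escrow=1450, investment=-100
Event 5 (deposit 50 to investment): investment: -100 + 50 = -50. Balances: escrow=1450, investment=-50
Event 6 (transfer 200 investment -> escrow): investment: -50 - 200 = -250, escrow: 1450 + 200 = 1650. Balances: escrow=1650, investment=-250
Event 7 (transfer 200 investment -> escrow): investment: -250 - 200 = -450, escrow: 1650 + 200 = 1850. Balances: escrow=1850, investment=-450
Event 8 (withdraw 300 from investment): investment: -450 - 300 = -750. Balances: escrow=1850, investment=-750
Event 9 (withdraw 100 from investment): investment: -750 - 100 = -850. Balances: escrow=1850, investment=-850
Event 10 (withdraw 200 from escrow): escrow: 1850 - 200 = 1650. Balances: escrow=1650, investment=-850
Event 11 (deposit 400 to escrow): escrow: 1650 + 400 = 2050. Balances: escrow=2050, investment=-850

Final balance of escrow: 2050

Answer: 2050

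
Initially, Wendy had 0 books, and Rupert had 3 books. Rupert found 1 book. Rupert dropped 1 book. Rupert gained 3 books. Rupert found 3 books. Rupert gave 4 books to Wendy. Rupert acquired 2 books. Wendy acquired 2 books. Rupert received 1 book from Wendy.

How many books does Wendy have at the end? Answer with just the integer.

Tracking counts step by step:
Start: Wendy=0, Rupert=3
Event 1 (Rupert +1): Rupert: 3 -> 4. State: Wendy=0, Rupert=4
Event 2 (Rupert -1): Rupert: 4 -> 3. State: Wendy=0, Rupert=3
Event 3 (Rupert +3): Rupert: 3 -> 6. State: Wendy=0, Rupert=6
Event 4 (Rupert +3): Rupert: 6 -> 9. State: Wendy=0, Rupert=9
Event 5 (Rupert -> Wendy, 4): Rupert: 9 -> 5, Wendy: 0 -> 4. State: Wendy=4, Rupert=5
Event 6 (Rupert +2): Rupert: 5 -> 7. State: Wendy=4, Rupert=7
Event 7 (Wendy +2): Wendy: 4 -> 6. State: Wendy=6, Rupert=7
Event 8 (Wendy -> Rupert, 1): Wendy: 6 -> 5, Rupert: 7 -> 8. State: Wendy=5, Rupert=8

Wendy's final count: 5

Answer: 5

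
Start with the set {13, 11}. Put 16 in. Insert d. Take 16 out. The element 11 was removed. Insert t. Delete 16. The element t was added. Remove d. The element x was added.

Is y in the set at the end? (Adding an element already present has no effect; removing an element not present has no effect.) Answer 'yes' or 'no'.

Answer: no

Derivation:
Tracking the set through each operation:
Start: {11, 13}
Event 1 (add 16): added. Set: {11, 13, 16}
Event 2 (add d): added. Set: {11, 13, 16, d}
Event 3 (remove 16): removed. Set: {11, 13, d}
Event 4 (remove 11): removed. Set: {13, d}
Event 5 (add t): added. Set: {13, d, t}
Event 6 (remove 16): not present, no change. Set: {13, d, t}
Event 7 (add t): already present, no change. Set: {13, d, t}
Event 8 (remove d): removed. Set: {13, t}
Event 9 (add x): added. Set: {13, t, x}

Final set: {13, t, x} (size 3)
y is NOT in the final set.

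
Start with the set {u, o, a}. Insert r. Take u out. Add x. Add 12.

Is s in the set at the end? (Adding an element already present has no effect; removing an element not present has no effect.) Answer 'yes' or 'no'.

Answer: no

Derivation:
Tracking the set through each operation:
Start: {a, o, u}
Event 1 (add r): added. Set: {a, o, r, u}
Event 2 (remove u): removed. Set: {a, o, r}
Event 3 (add x): added. Set: {a, o, r, x}
Event 4 (add 12): added. Set: {12, a, o, r, x}

Final set: {12, a, o, r, x} (size 5)
s is NOT in the final set.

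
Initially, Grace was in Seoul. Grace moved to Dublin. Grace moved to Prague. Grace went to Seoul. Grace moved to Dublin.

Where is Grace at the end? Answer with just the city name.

Answer: Dublin

Derivation:
Tracking Grace's location:
Start: Grace is in Seoul.
After move 1: Seoul -> Dublin. Grace is in Dublin.
After move 2: Dublin -> Prague. Grace is in Prague.
After move 3: Prague -> Seoul. Grace is in Seoul.
After move 4: Seoul -> Dublin. Grace is in Dublin.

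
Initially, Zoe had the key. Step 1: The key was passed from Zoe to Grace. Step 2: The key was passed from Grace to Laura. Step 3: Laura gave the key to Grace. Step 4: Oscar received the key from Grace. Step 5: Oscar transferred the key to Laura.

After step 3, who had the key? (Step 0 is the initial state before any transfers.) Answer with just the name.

Tracking the key holder through step 3:
After step 0 (start): Zoe
After step 1: Grace
After step 2: Laura
After step 3: Grace

At step 3, the holder is Grace.

Answer: Grace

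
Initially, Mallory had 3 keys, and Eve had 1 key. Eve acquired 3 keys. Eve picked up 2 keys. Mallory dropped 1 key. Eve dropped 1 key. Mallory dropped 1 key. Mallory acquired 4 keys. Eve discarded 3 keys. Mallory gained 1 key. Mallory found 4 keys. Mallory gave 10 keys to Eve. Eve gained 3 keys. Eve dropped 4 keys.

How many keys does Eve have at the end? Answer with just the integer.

Answer: 11

Derivation:
Tracking counts step by step:
Start: Mallory=3, Eve=1
Event 1 (Eve +3): Eve: 1 -> 4. State: Mallory=3, Eve=4
Event 2 (Eve +2): Eve: 4 -> 6. State: Mallory=3, Eve=6
Event 3 (Mallory -1): Mallory: 3 -> 2. State: Mallory=2, Eve=6
Event 4 (Eve -1): Eve: 6 -> 5. State: Mallory=2, Eve=5
Event 5 (Mallory -1): Mallory: 2 -> 1. State: Mallory=1, Eve=5
Event 6 (Mallory +4): Mallory: 1 -> 5. State: Mallory=5, Eve=5
Event 7 (Eve -3): Eve: 5 -> 2. State: Mallory=5, Eve=2
Event 8 (Mallory +1): Mallory: 5 -> 6. State: Mallory=6, Eve=2
Event 9 (Mallory +4): Mallory: 6 -> 10. State: Mallory=10, Eve=2
Event 10 (Mallory -> Eve, 10): Mallory: 10 -> 0, Eve: 2 -> 12. State: Mallory=0, Eve=12
Event 11 (Eve +3): Eve: 12 -> 15. State: Mallory=0, Eve=15
Event 12 (Eve -4): Eve: 15 -> 11. State: Mallory=0, Eve=11

Eve's final count: 11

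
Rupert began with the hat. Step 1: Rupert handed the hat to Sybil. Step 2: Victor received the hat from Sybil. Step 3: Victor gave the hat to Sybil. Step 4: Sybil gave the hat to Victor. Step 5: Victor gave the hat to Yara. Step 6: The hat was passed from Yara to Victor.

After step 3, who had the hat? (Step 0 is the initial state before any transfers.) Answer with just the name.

Tracking the hat holder through step 3:
After step 0 (start): Rupert
After step 1: Sybil
After step 2: Victor
After step 3: Sybil

At step 3, the holder is Sybil.

Answer: Sybil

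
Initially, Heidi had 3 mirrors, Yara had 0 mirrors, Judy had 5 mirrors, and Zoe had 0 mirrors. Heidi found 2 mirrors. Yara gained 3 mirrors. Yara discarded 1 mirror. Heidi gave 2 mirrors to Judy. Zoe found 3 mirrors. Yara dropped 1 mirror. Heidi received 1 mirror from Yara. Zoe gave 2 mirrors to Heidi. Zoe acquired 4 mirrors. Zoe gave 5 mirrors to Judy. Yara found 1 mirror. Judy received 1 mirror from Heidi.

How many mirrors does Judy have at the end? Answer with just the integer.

Tracking counts step by step:
Start: Heidi=3, Yara=0, Judy=5, Zoe=0
Event 1 (Heidi +2): Heidi: 3 -> 5. State: Heidi=5, Yara=0, Judy=5, Zoe=0
Event 2 (Yara +3): Yara: 0 -> 3. State: Heidi=5, Yara=3, Judy=5, Zoe=0
Event 3 (Yara -1): Yara: 3 -> 2. State: Heidi=5, Yara=2, Judy=5, Zoe=0
Event 4 (Heidi -> Judy, 2): Heidi: 5 -> 3, Judy: 5 -> 7. State: Heidi=3, Yara=2, Judy=7, Zoe=0
Event 5 (Zoe +3): Zoe: 0 -> 3. State: Heidi=3, Yara=2, Judy=7, Zoe=3
Event 6 (Yara -1): Yara: 2 -> 1. State: Heidi=3, Yara=1, Judy=7, Zoe=3
Event 7 (Yara -> Heidi, 1): Yara: 1 -> 0, Heidi: 3 -> 4. State: Heidi=4, Yara=0, Judy=7, Zoe=3
Event 8 (Zoe -> Heidi, 2): Zoe: 3 -> 1, Heidi: 4 -> 6. State: Heidi=6, Yara=0, Judy=7, Zoe=1
Event 9 (Zoe +4): Zoe: 1 -> 5. State: Heidi=6, Yara=0, Judy=7, Zoe=5
Event 10 (Zoe -> Judy, 5): Zoe: 5 -> 0, Judy: 7 -> 12. State: Heidi=6, Yara=0, Judy=12, Zoe=0
Event 11 (Yara +1): Yara: 0 -> 1. State: Heidi=6, Yara=1, Judy=12, Zoe=0
Event 12 (Heidi -> Judy, 1): Heidi: 6 -> 5, Judy: 12 -> 13. State: Heidi=5, Yara=1, Judy=13, Zoe=0

Judy's final count: 13

Answer: 13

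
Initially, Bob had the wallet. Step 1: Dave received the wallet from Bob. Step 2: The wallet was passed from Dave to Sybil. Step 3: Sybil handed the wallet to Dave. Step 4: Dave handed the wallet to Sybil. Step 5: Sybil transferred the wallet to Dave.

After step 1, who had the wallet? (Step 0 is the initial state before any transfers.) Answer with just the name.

Answer: Dave

Derivation:
Tracking the wallet holder through step 1:
After step 0 (start): Bob
After step 1: Dave

At step 1, the holder is Dave.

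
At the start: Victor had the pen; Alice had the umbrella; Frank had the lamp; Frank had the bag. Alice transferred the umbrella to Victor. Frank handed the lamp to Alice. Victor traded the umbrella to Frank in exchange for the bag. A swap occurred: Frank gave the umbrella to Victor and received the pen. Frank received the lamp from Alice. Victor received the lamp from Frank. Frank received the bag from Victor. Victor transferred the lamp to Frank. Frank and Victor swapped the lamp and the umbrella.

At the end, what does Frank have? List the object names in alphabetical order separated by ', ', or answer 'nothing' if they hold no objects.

Tracking all object holders:
Start: pen:Victor, umbrella:Alice, lamp:Frank, bag:Frank
Event 1 (give umbrella: Alice -> Victor). State: pen:Victor, umbrella:Victor, lamp:Frank, bag:Frank
Event 2 (give lamp: Frank -> Alice). State: pen:Victor, umbrella:Victor, lamp:Alice, bag:Frank
Event 3 (swap umbrella<->bag: now umbrella:Frank, bag:Victor). State: pen:Victor, umbrella:Frank, lamp:Alice, bag:Victor
Event 4 (swap umbrella<->pen: now umbrella:Victor, pen:Frank). State: pen:Frank, umbrella:Victor, lamp:Alice, bag:Victor
Event 5 (give lamp: Alice -> Frank). State: pen:Frank, umbrella:Victor, lamp:Frank, bag:Victor
Event 6 (give lamp: Frank -> Victor). State: pen:Frank, umbrella:Victor, lamp:Victor, bag:Victor
Event 7 (give bag: Victor -> Frank). State: pen:Frank, umbrella:Victor, lamp:Victor, bag:Frank
Event 8 (give lamp: Victor -> Frank). State: pen:Frank, umbrella:Victor, lamp:Frank, bag:Frank
Event 9 (swap lamp<->umbrella: now lamp:Victor, umbrella:Frank). State: pen:Frank, umbrella:Frank, lamp:Victor, bag:Frank

Final state: pen:Frank, umbrella:Frank, lamp:Victor, bag:Frank
Frank holds: bag, pen, umbrella.

Answer: bag, pen, umbrella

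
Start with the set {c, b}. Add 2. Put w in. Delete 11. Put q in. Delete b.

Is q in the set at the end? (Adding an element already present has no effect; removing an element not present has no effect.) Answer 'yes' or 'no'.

Tracking the set through each operation:
Start: {b, c}
Event 1 (add 2): added. Set: {2, b, c}
Event 2 (add w): added. Set: {2, b, c, w}
Event 3 (remove 11): not present, no change. Set: {2, b, c, w}
Event 4 (add q): added. Set: {2, b, c, q, w}
Event 5 (remove b): removed. Set: {2, c, q, w}

Final set: {2, c, q, w} (size 4)
q is in the final set.

Answer: yes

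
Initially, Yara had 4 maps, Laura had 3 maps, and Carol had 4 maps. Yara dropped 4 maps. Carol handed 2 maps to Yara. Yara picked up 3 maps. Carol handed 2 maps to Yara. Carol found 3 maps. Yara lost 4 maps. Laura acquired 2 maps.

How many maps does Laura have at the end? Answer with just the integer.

Answer: 5

Derivation:
Tracking counts step by step:
Start: Yara=4, Laura=3, Carol=4
Event 1 (Yara -4): Yara: 4 -> 0. State: Yara=0, Laura=3, Carol=4
Event 2 (Carol -> Yara, 2): Carol: 4 -> 2, Yara: 0 -> 2. State: Yara=2, Laura=3, Carol=2
Event 3 (Yara +3): Yara: 2 -> 5. State: Yara=5, Laura=3, Carol=2
Event 4 (Carol -> Yara, 2): Carol: 2 -> 0, Yara: 5 -> 7. State: Yara=7, Laura=3, Carol=0
Event 5 (Carol +3): Carol: 0 -> 3. State: Yara=7, Laura=3, Carol=3
Event 6 (Yara -4): Yara: 7 -> 3. State: Yara=3, Laura=3, Carol=3
Event 7 (Laura +2): Laura: 3 -> 5. State: Yara=3, Laura=5, Carol=3

Laura's final count: 5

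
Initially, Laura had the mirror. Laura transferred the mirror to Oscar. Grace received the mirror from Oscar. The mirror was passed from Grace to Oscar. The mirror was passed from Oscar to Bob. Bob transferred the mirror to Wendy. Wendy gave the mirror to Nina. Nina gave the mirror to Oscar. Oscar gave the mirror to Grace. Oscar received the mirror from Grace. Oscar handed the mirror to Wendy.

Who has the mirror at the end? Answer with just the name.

Tracking the mirror through each event:
Start: Laura has the mirror.
After event 1: Oscar has the mirror.
After event 2: Grace has the mirror.
After event 3: Oscar has the mirror.
After event 4: Bob has the mirror.
After event 5: Wendy has the mirror.
After event 6: Nina has the mirror.
After event 7: Oscar has the mirror.
After event 8: Grace has the mirror.
After event 9: Oscar has the mirror.
After event 10: Wendy has the mirror.

Answer: Wendy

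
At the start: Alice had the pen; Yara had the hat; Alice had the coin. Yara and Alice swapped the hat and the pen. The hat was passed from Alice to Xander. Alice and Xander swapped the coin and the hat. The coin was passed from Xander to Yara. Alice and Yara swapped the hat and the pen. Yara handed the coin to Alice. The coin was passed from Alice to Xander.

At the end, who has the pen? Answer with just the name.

Tracking all object holders:
Start: pen:Alice, hat:Yara, coin:Alice
Event 1 (swap hat<->pen: now hat:Alice, pen:Yara). State: pen:Yara, hat:Alice, coin:Alice
Event 2 (give hat: Alice -> Xander). State: pen:Yara, hat:Xander, coin:Alice
Event 3 (swap coin<->hat: now coin:Xander, hat:Alice). State: pen:Yara, hat:Alice, coin:Xander
Event 4 (give coin: Xander -> Yara). State: pen:Yara, hat:Alice, coin:Yara
Event 5 (swap hat<->pen: now hat:Yara, pen:Alice). State: pen:Alice, hat:Yara, coin:Yara
Event 6 (give coin: Yara -> Alice). State: pen:Alice, hat:Yara, coin:Alice
Event 7 (give coin: Alice -> Xander). State: pen:Alice, hat:Yara, coin:Xander

Final state: pen:Alice, hat:Yara, coin:Xander
The pen is held by Alice.

Answer: Alice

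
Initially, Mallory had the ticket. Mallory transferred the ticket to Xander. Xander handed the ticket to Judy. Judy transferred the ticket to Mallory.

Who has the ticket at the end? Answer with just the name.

Answer: Mallory

Derivation:
Tracking the ticket through each event:
Start: Mallory has the ticket.
After event 1: Xander has the ticket.
After event 2: Judy has the ticket.
After event 3: Mallory has the ticket.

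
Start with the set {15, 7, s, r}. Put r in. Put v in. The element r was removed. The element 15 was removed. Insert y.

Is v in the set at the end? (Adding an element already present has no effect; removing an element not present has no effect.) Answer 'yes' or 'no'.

Answer: yes

Derivation:
Tracking the set through each operation:
Start: {15, 7, r, s}
Event 1 (add r): already present, no change. Set: {15, 7, r, s}
Event 2 (add v): added. Set: {15, 7, r, s, v}
Event 3 (remove r): removed. Set: {15, 7, s, v}
Event 4 (remove 15): removed. Set: {7, s, v}
Event 5 (add y): added. Set: {7, s, v, y}

Final set: {7, s, v, y} (size 4)
v is in the final set.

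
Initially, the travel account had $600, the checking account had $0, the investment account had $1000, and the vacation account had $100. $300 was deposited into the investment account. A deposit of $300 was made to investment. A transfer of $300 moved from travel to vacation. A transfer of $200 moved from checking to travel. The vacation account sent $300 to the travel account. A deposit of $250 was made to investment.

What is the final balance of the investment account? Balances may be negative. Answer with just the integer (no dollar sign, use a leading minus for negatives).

Answer: 1850

Derivation:
Tracking account balances step by step:
Start: travel=600, checking=0, investment=1000, vacation=100
Event 1 (deposit 300 to investment): investment: 1000 + 300 = 1300. Balances: travel=600, checking=0, investment=1300, vacation=100
Event 2 (deposit 300 to investment): investment: 1300 + 300 = 1600. Balances: travel=600, checking=0, investment=1600, vacation=100
Event 3 (transfer 300 travel -> vacation): travel: 600 - 300 = 300, vacation: 100 + 300 = 400. Balances: travel=300, checking=0, investment=1600, vacation=400
Event 4 (transfer 200 checking -> travel): checking: 0 - 200 = -200, travel: 300 + 200 = 500. Balances: travel=500, checking=-200, investment=1600, vacation=400
Event 5 (transfer 300 vacation -> travel): vacation: 400 - 300 = 100, travel: 500 + 300 = 800. Balances: travel=800, checking=-200, investment=1600, vacation=100
Event 6 (deposit 250 to investment): investment: 1600 + 250 = 1850. Balances: travel=800, checking=-200, investment=1850, vacation=100

Final balance of investment: 1850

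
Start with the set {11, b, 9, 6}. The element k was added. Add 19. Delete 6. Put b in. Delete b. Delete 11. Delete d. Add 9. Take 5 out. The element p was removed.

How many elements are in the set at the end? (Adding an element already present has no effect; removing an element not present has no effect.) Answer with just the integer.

Answer: 3

Derivation:
Tracking the set through each operation:
Start: {11, 6, 9, b}
Event 1 (add k): added. Set: {11, 6, 9, b, k}
Event 2 (add 19): added. Set: {11, 19, 6, 9, b, k}
Event 3 (remove 6): removed. Set: {11, 19, 9, b, k}
Event 4 (add b): already present, no change. Set: {11, 19, 9, b, k}
Event 5 (remove b): removed. Set: {11, 19, 9, k}
Event 6 (remove 11): removed. Set: {19, 9, k}
Event 7 (remove d): not present, no change. Set: {19, 9, k}
Event 8 (add 9): already present, no change. Set: {19, 9, k}
Event 9 (remove 5): not present, no change. Set: {19, 9, k}
Event 10 (remove p): not present, no change. Set: {19, 9, k}

Final set: {19, 9, k} (size 3)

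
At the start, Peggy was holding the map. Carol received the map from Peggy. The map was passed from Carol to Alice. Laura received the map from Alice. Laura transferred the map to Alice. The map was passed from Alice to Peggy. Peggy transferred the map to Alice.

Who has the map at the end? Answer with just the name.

Answer: Alice

Derivation:
Tracking the map through each event:
Start: Peggy has the map.
After event 1: Carol has the map.
After event 2: Alice has the map.
After event 3: Laura has the map.
After event 4: Alice has the map.
After event 5: Peggy has the map.
After event 6: Alice has the map.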